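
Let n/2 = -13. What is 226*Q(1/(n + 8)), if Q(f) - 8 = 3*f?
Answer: 5311/3 ≈ 1770.3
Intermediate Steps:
n = -26 (n = 2*(-13) = -26)
Q(f) = 8 + 3*f
226*Q(1/(n + 8)) = 226*(8 + 3/(-26 + 8)) = 226*(8 + 3/(-18)) = 226*(8 + 3*(-1/18)) = 226*(8 - ⅙) = 226*(47/6) = 5311/3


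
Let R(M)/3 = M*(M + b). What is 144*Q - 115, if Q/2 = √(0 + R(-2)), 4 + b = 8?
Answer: -115 + 576*I*√3 ≈ -115.0 + 997.66*I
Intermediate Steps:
b = 4 (b = -4 + 8 = 4)
R(M) = 3*M*(4 + M) (R(M) = 3*(M*(M + 4)) = 3*(M*(4 + M)) = 3*M*(4 + M))
Q = 4*I*√3 (Q = 2*√(0 + 3*(-2)*(4 - 2)) = 2*√(0 + 3*(-2)*2) = 2*√(0 - 12) = 2*√(-12) = 2*(2*I*√3) = 4*I*√3 ≈ 6.9282*I)
144*Q - 115 = 144*(4*I*√3) - 115 = 576*I*√3 - 115 = -115 + 576*I*√3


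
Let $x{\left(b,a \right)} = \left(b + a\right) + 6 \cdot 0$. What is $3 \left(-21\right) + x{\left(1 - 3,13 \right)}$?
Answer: $-52$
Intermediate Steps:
$x{\left(b,a \right)} = a + b$ ($x{\left(b,a \right)} = \left(a + b\right) + 0 = a + b$)
$3 \left(-21\right) + x{\left(1 - 3,13 \right)} = 3 \left(-21\right) + \left(13 + \left(1 - 3\right)\right) = -63 + \left(13 - 2\right) = -63 + 11 = -52$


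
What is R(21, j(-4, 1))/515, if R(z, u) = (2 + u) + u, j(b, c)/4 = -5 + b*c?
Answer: -14/103 ≈ -0.13592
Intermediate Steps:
j(b, c) = -20 + 4*b*c (j(b, c) = 4*(-5 + b*c) = -20 + 4*b*c)
R(z, u) = 2 + 2*u
R(21, j(-4, 1))/515 = (2 + 2*(-20 + 4*(-4)*1))/515 = (2 + 2*(-20 - 16))*(1/515) = (2 + 2*(-36))*(1/515) = (2 - 72)*(1/515) = -70*1/515 = -14/103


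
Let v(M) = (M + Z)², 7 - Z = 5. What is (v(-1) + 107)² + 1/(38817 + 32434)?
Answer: 831071665/71251 ≈ 11664.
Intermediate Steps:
Z = 2 (Z = 7 - 1*5 = 7 - 5 = 2)
v(M) = (2 + M)² (v(M) = (M + 2)² = (2 + M)²)
(v(-1) + 107)² + 1/(38817 + 32434) = ((2 - 1)² + 107)² + 1/(38817 + 32434) = (1² + 107)² + 1/71251 = (1 + 107)² + 1/71251 = 108² + 1/71251 = 11664 + 1/71251 = 831071665/71251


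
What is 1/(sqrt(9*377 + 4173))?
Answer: sqrt(7566)/7566 ≈ 0.011497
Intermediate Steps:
1/(sqrt(9*377 + 4173)) = 1/(sqrt(3393 + 4173)) = 1/(sqrt(7566)) = sqrt(7566)/7566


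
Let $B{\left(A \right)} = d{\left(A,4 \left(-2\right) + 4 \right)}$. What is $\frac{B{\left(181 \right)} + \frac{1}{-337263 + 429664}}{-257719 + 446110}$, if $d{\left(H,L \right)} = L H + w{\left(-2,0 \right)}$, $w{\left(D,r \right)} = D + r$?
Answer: $- \frac{67083125}{17407516791} \approx -0.0038537$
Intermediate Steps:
$d{\left(H,L \right)} = -2 + H L$ ($d{\left(H,L \right)} = L H + \left(-2 + 0\right) = H L - 2 = -2 + H L$)
$B{\left(A \right)} = -2 - 4 A$ ($B{\left(A \right)} = -2 + A \left(4 \left(-2\right) + 4\right) = -2 + A \left(-8 + 4\right) = -2 + A \left(-4\right) = -2 - 4 A$)
$\frac{B{\left(181 \right)} + \frac{1}{-337263 + 429664}}{-257719 + 446110} = \frac{\left(-2 - 724\right) + \frac{1}{-337263 + 429664}}{-257719 + 446110} = \frac{\left(-2 - 724\right) + \frac{1}{92401}}{188391} = \left(-726 + \frac{1}{92401}\right) \frac{1}{188391} = \left(- \frac{67083125}{92401}\right) \frac{1}{188391} = - \frac{67083125}{17407516791}$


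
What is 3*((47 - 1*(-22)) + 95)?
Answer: 492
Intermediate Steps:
3*((47 - 1*(-22)) + 95) = 3*((47 + 22) + 95) = 3*(69 + 95) = 3*164 = 492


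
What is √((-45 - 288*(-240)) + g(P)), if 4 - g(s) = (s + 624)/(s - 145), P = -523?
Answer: √7706193791/334 ≈ 262.83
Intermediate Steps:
g(s) = 4 - (624 + s)/(-145 + s) (g(s) = 4 - (s + 624)/(s - 145) = 4 - (624 + s)/(-145 + s))
√((-45 - 288*(-240)) + g(P)) = √((-45 - 288*(-240)) + (-1204 + 3*(-523))/(-145 - 523)) = √((-45 + 69120) + (-1204 - 1569)/(-668)) = √(69075 - 1/668*(-2773)) = √(69075 + 2773/668) = √(46144873/668) = √7706193791/334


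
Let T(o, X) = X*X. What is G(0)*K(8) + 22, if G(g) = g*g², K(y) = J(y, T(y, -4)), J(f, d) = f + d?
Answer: 22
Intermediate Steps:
T(o, X) = X²
J(f, d) = d + f
K(y) = 16 + y (K(y) = (-4)² + y = 16 + y)
G(g) = g³
G(0)*K(8) + 22 = 0³*(16 + 8) + 22 = 0*24 + 22 = 0 + 22 = 22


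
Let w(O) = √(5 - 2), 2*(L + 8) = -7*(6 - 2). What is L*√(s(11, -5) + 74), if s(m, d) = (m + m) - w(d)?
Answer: -22*√(96 - √3) ≈ -213.60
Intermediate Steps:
L = -22 (L = -8 + (-7*(6 - 2))/2 = -8 + (-7*4)/2 = -8 + (½)*(-28) = -8 - 14 = -22)
w(O) = √3
s(m, d) = -√3 + 2*m (s(m, d) = (m + m) - √3 = 2*m - √3 = -√3 + 2*m)
L*√(s(11, -5) + 74) = -22*√((-√3 + 2*11) + 74) = -22*√((-√3 + 22) + 74) = -22*√((22 - √3) + 74) = -22*√(96 - √3)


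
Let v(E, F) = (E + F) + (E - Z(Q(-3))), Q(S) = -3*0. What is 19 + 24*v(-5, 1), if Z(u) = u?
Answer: -197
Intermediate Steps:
Q(S) = 0
v(E, F) = F + 2*E (v(E, F) = (E + F) + (E - 1*0) = (E + F) + (E + 0) = (E + F) + E = F + 2*E)
19 + 24*v(-5, 1) = 19 + 24*(1 + 2*(-5)) = 19 + 24*(1 - 10) = 19 + 24*(-9) = 19 - 216 = -197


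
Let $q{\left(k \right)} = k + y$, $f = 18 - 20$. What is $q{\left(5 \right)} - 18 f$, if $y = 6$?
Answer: $47$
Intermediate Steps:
$f = -2$ ($f = 18 - 20 = -2$)
$q{\left(k \right)} = 6 + k$ ($q{\left(k \right)} = k + 6 = 6 + k$)
$q{\left(5 \right)} - 18 f = \left(6 + 5\right) - -36 = 11 + 36 = 47$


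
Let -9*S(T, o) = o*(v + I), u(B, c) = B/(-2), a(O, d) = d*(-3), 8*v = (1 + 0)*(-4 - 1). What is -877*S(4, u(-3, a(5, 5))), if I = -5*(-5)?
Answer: 57005/16 ≈ 3562.8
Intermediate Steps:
I = 25
v = -5/8 (v = ((1 + 0)*(-4 - 1))/8 = (1*(-5))/8 = (⅛)*(-5) = -5/8 ≈ -0.62500)
a(O, d) = -3*d
u(B, c) = -B/2 (u(B, c) = B*(-½) = -B/2)
S(T, o) = -65*o/24 (S(T, o) = -o*(-5/8 + 25)/9 = -o*195/(9*8) = -65*o/24)
-877*S(4, u(-3, a(5, 5))) = -(-57005)*(-½*(-3))/24 = -(-57005)*3/(24*2) = -877*(-65/16) = 57005/16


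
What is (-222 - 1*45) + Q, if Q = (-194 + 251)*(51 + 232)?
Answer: 15864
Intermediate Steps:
Q = 16131 (Q = 57*283 = 16131)
(-222 - 1*45) + Q = (-222 - 1*45) + 16131 = (-222 - 45) + 16131 = -267 + 16131 = 15864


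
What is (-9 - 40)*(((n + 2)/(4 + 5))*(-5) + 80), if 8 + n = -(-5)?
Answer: -35525/9 ≈ -3947.2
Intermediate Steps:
n = -3 (n = -8 - (-5) = -8 - 1*(-5) = -8 + 5 = -3)
(-9 - 40)*(((n + 2)/(4 + 5))*(-5) + 80) = (-9 - 40)*(((-3 + 2)/(4 + 5))*(-5) + 80) = -49*(-1/9*(-5) + 80) = -49*(-1*⅑*(-5) + 80) = -49*(-⅑*(-5) + 80) = -49*(5/9 + 80) = -49*725/9 = -35525/9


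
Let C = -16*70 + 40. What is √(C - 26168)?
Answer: 4*I*√1703 ≈ 165.07*I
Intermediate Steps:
C = -1080 (C = -1120 + 40 = -1080)
√(C - 26168) = √(-1080 - 26168) = √(-27248) = 4*I*√1703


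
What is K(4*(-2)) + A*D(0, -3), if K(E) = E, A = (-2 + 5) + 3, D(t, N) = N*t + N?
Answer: -26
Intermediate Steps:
D(t, N) = N + N*t
A = 6 (A = 3 + 3 = 6)
K(4*(-2)) + A*D(0, -3) = 4*(-2) + 6*(-3*(1 + 0)) = -8 + 6*(-3*1) = -8 + 6*(-3) = -8 - 18 = -26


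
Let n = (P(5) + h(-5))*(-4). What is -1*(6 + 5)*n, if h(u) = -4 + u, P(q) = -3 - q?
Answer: -748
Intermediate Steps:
n = 68 (n = ((-3 - 1*5) + (-4 - 5))*(-4) = ((-3 - 5) - 9)*(-4) = (-8 - 9)*(-4) = -17*(-4) = 68)
-1*(6 + 5)*n = -1*(6 + 5)*68 = -1*11*68 = -11*68 = -1*748 = -748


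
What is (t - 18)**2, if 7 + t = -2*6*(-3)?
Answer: 121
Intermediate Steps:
t = 29 (t = -7 - 2*6*(-3) = -7 - 12*(-3) = -7 + 36 = 29)
(t - 18)**2 = (29 - 18)**2 = 11**2 = 121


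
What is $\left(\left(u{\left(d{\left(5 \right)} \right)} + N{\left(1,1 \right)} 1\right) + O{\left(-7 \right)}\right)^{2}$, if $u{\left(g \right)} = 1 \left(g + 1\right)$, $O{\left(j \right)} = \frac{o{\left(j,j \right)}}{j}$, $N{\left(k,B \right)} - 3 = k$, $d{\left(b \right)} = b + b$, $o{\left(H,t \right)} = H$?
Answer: $256$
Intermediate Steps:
$d{\left(b \right)} = 2 b$
$N{\left(k,B \right)} = 3 + k$
$O{\left(j \right)} = 1$ ($O{\left(j \right)} = \frac{j}{j} = 1$)
$u{\left(g \right)} = 1 + g$ ($u{\left(g \right)} = 1 \left(1 + g\right) = 1 + g$)
$\left(\left(u{\left(d{\left(5 \right)} \right)} + N{\left(1,1 \right)} 1\right) + O{\left(-7 \right)}\right)^{2} = \left(\left(\left(1 + 2 \cdot 5\right) + \left(3 + 1\right) 1\right) + 1\right)^{2} = \left(\left(\left(1 + 10\right) + 4 \cdot 1\right) + 1\right)^{2} = \left(\left(11 + 4\right) + 1\right)^{2} = \left(15 + 1\right)^{2} = 16^{2} = 256$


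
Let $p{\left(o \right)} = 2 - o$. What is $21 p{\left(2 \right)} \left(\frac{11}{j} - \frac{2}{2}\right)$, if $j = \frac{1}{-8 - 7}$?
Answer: $0$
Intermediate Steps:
$j = - \frac{1}{15}$ ($j = \frac{1}{-15} = - \frac{1}{15} \approx -0.066667$)
$21 p{\left(2 \right)} \left(\frac{11}{j} - \frac{2}{2}\right) = 21 \left(2 - 2\right) \left(\frac{11}{- \frac{1}{15}} - \frac{2}{2}\right) = 21 \left(2 - 2\right) \left(11 \left(-15\right) - 1\right) = 21 \cdot 0 \left(-165 - 1\right) = 0 \left(-166\right) = 0$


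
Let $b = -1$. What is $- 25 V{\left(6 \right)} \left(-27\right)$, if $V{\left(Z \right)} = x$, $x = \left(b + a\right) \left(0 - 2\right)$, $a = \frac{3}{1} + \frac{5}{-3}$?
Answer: $-450$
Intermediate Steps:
$a = \frac{4}{3}$ ($a = 3 \cdot 1 + 5 \left(- \frac{1}{3}\right) = 3 - \frac{5}{3} = \frac{4}{3} \approx 1.3333$)
$x = - \frac{2}{3}$ ($x = \left(-1 + \frac{4}{3}\right) \left(0 - 2\right) = \frac{1}{3} \left(-2\right) = - \frac{2}{3} \approx -0.66667$)
$V{\left(Z \right)} = - \frac{2}{3}$
$- 25 V{\left(6 \right)} \left(-27\right) = \left(-25\right) \left(- \frac{2}{3}\right) \left(-27\right) = \frac{50}{3} \left(-27\right) = -450$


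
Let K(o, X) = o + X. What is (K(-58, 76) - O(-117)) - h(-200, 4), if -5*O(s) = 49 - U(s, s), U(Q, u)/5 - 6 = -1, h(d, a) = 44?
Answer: -106/5 ≈ -21.200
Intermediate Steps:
K(o, X) = X + o
U(Q, u) = 25 (U(Q, u) = 30 + 5*(-1) = 30 - 5 = 25)
O(s) = -24/5 (O(s) = -(49 - 1*25)/5 = -(49 - 25)/5 = -⅕*24 = -24/5)
(K(-58, 76) - O(-117)) - h(-200, 4) = ((76 - 58) - 1*(-24/5)) - 1*44 = (18 + 24/5) - 44 = 114/5 - 44 = -106/5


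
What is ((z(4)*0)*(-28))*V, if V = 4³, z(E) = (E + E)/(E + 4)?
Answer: 0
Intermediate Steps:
z(E) = 2*E/(4 + E) (z(E) = (2*E)/(4 + E) = 2*E/(4 + E))
V = 64
((z(4)*0)*(-28))*V = (((2*4/(4 + 4))*0)*(-28))*64 = (((2*4/8)*0)*(-28))*64 = (((2*4*(⅛))*0)*(-28))*64 = ((1*0)*(-28))*64 = (0*(-28))*64 = 0*64 = 0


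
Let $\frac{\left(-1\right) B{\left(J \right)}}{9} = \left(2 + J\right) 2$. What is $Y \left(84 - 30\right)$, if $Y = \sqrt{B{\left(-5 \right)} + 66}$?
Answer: $108 \sqrt{30} \approx 591.54$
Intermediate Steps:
$B{\left(J \right)} = -36 - 18 J$ ($B{\left(J \right)} = - 9 \left(2 + J\right) 2 = - 9 \left(4 + 2 J\right) = -36 - 18 J$)
$Y = 2 \sqrt{30}$ ($Y = \sqrt{\left(-36 - -90\right) + 66} = \sqrt{\left(-36 + 90\right) + 66} = \sqrt{54 + 66} = \sqrt{120} = 2 \sqrt{30} \approx 10.954$)
$Y \left(84 - 30\right) = 2 \sqrt{30} \left(84 - 30\right) = 2 \sqrt{30} \cdot 54 = 108 \sqrt{30}$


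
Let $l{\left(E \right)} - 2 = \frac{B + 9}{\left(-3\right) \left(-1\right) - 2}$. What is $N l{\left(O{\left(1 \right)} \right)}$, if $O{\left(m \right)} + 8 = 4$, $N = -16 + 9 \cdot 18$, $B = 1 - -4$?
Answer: $2336$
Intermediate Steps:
$B = 5$ ($B = 1 + 4 = 5$)
$N = 146$ ($N = -16 + 162 = 146$)
$O{\left(m \right)} = -4$ ($O{\left(m \right)} = -8 + 4 = -4$)
$l{\left(E \right)} = 16$ ($l{\left(E \right)} = 2 + \frac{5 + 9}{\left(-3\right) \left(-1\right) - 2} = 2 + \frac{14}{3 - 2} = 2 + \frac{14}{1} = 2 + 14 \cdot 1 = 2 + 14 = 16$)
$N l{\left(O{\left(1 \right)} \right)} = 146 \cdot 16 = 2336$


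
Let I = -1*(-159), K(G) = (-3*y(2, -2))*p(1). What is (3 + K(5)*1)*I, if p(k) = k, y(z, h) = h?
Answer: 1431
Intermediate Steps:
K(G) = 6 (K(G) = -3*(-2)*1 = 6*1 = 6)
I = 159
(3 + K(5)*1)*I = (3 + 6*1)*159 = (3 + 6)*159 = 9*159 = 1431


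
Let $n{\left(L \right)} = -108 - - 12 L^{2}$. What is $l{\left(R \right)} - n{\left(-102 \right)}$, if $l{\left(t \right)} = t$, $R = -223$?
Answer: $-124963$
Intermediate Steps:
$n{\left(L \right)} = -108 + 12 L^{2}$
$l{\left(R \right)} - n{\left(-102 \right)} = -223 - \left(-108 + 12 \left(-102\right)^{2}\right) = -223 - \left(-108 + 12 \cdot 10404\right) = -223 - \left(-108 + 124848\right) = -223 - 124740 = -124963$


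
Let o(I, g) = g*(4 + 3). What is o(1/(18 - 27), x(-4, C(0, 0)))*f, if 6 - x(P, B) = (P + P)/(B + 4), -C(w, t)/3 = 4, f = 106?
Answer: 3710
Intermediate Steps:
C(w, t) = -12 (C(w, t) = -3*4 = -12)
x(P, B) = 6 - 2*P/(4 + B) (x(P, B) = 6 - (P + P)/(B + 4) = 6 - 2*P/(4 + B))
o(I, g) = 7*g (o(I, g) = g*7 = 7*g)
o(1/(18 - 27), x(-4, C(0, 0)))*f = (7*(2*(12 - 1*(-4) + 3*(-12))/(4 - 12)))*106 = (7*(2*(12 + 4 - 36)/(-8)))*106 = (7*(2*(-1/8)*(-20)))*106 = (7*5)*106 = 35*106 = 3710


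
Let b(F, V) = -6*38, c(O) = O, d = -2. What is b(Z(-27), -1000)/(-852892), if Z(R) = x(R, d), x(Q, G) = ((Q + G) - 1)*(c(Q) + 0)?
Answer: 57/213223 ≈ 0.00026733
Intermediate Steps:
x(Q, G) = Q*(-1 + G + Q) (x(Q, G) = ((Q + G) - 1)*(Q + 0) = ((G + Q) - 1)*Q = (-1 + G + Q)*Q = Q*(-1 + G + Q))
Z(R) = R*(-3 + R) (Z(R) = R*(-1 - 2 + R) = R*(-3 + R))
b(F, V) = -228
b(Z(-27), -1000)/(-852892) = -228/(-852892) = -228*(-1/852892) = 57/213223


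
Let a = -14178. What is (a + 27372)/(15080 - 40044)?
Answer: -6597/12482 ≈ -0.52852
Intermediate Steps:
(a + 27372)/(15080 - 40044) = (-14178 + 27372)/(15080 - 40044) = 13194/(-24964) = 13194*(-1/24964) = -6597/12482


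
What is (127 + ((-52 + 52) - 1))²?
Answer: 15876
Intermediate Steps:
(127 + ((-52 + 52) - 1))² = (127 + (0 - 1))² = (127 - 1)² = 126² = 15876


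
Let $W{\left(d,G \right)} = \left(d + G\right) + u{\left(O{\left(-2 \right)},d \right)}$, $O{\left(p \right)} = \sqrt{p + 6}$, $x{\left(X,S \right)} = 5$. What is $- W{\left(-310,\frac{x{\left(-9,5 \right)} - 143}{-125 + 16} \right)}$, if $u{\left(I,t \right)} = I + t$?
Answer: $\frac{67224}{109} \approx 616.73$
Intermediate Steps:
$O{\left(p \right)} = \sqrt{6 + p}$
$W{\left(d,G \right)} = 2 + G + 2 d$ ($W{\left(d,G \right)} = \left(d + G\right) + \left(\sqrt{6 - 2} + d\right) = \left(G + d\right) + \left(\sqrt{4} + d\right) = \left(G + d\right) + \left(2 + d\right) = 2 + G + 2 d$)
$- W{\left(-310,\frac{x{\left(-9,5 \right)} - 143}{-125 + 16} \right)} = - (2 + \frac{5 - 143}{-125 + 16} + 2 \left(-310\right)) = - (2 - \frac{138}{-109} - 620) = - (2 - - \frac{138}{109} - 620) = - (2 + \frac{138}{109} - 620) = \left(-1\right) \left(- \frac{67224}{109}\right) = \frac{67224}{109}$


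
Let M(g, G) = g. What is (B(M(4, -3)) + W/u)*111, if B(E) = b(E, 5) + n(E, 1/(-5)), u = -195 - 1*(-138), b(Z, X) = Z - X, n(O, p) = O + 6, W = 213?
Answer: 11100/19 ≈ 584.21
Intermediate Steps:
n(O, p) = 6 + O
u = -57 (u = -195 + 138 = -57)
B(E) = 1 + 2*E (B(E) = (E - 1*5) + (6 + E) = (E - 5) + (6 + E) = (-5 + E) + (6 + E) = 1 + 2*E)
(B(M(4, -3)) + W/u)*111 = ((1 + 2*4) + 213/(-57))*111 = ((1 + 8) + 213*(-1/57))*111 = (9 - 71/19)*111 = (100/19)*111 = 11100/19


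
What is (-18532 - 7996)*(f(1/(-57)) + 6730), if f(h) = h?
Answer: -10176379552/57 ≈ -1.7853e+8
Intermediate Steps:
(-18532 - 7996)*(f(1/(-57)) + 6730) = (-18532 - 7996)*(1/(-57) + 6730) = -26528*(-1/57 + 6730) = -26528*383609/57 = -10176379552/57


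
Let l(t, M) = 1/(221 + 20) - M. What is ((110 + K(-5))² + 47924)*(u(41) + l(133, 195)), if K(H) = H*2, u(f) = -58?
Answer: -3531742128/241 ≈ -1.4655e+7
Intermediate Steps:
K(H) = 2*H
l(t, M) = 1/241 - M
((110 + K(-5))² + 47924)*(u(41) + l(133, 195)) = ((110 + 2*(-5))² + 47924)*(-58 + (1/241 - 1*195)) = ((110 - 10)² + 47924)*(-58 + (1/241 - 195)) = (100² + 47924)*(-58 - 46994/241) = (10000 + 47924)*(-60972/241) = 57924*(-60972/241) = -3531742128/241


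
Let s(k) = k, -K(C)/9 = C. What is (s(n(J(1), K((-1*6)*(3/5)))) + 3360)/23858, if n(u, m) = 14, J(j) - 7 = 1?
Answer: 1687/11929 ≈ 0.14142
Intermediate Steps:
K(C) = -9*C
J(j) = 8 (J(j) = 7 + 1 = 8)
(s(n(J(1), K((-1*6)*(3/5)))) + 3360)/23858 = (14 + 3360)/23858 = 3374*(1/23858) = 1687/11929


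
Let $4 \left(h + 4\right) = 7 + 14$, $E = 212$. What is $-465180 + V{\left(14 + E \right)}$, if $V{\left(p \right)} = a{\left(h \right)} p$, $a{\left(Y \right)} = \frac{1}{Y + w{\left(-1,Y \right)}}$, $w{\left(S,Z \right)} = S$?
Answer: $-464276$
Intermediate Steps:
$h = \frac{5}{4}$ ($h = -4 + \frac{7 + 14}{4} = -4 + \frac{1}{4} \cdot 21 = -4 + \frac{21}{4} = \frac{5}{4} \approx 1.25$)
$a{\left(Y \right)} = \frac{1}{-1 + Y}$ ($a{\left(Y \right)} = \frac{1}{Y - 1} = \frac{1}{-1 + Y}$)
$V{\left(p \right)} = 4 p$ ($V{\left(p \right)} = \frac{p}{-1 + \frac{5}{4}} = \frac{1}{\frac{1}{4}} p = 4 p$)
$-465180 + V{\left(14 + E \right)} = -465180 + 4 \left(14 + 212\right) = -465180 + 4 \cdot 226 = -465180 + 904 = -464276$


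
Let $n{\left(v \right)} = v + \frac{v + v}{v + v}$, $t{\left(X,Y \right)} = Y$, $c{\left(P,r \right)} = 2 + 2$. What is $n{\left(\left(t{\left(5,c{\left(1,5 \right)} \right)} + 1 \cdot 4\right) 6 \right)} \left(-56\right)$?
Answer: $-2744$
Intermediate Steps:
$c{\left(P,r \right)} = 4$
$n{\left(v \right)} = 1 + v$ ($n{\left(v \right)} = v + \frac{2 v}{2 v} = v + 2 v \frac{1}{2 v} = v + 1 = 1 + v$)
$n{\left(\left(t{\left(5,c{\left(1,5 \right)} \right)} + 1 \cdot 4\right) 6 \right)} \left(-56\right) = \left(1 + \left(4 + 1 \cdot 4\right) 6\right) \left(-56\right) = \left(1 + \left(4 + 4\right) 6\right) \left(-56\right) = \left(1 + 8 \cdot 6\right) \left(-56\right) = \left(1 + 48\right) \left(-56\right) = 49 \left(-56\right) = -2744$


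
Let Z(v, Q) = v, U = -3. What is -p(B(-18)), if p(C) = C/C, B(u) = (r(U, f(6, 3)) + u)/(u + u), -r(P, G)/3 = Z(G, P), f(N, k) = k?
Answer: -1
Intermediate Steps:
r(P, G) = -3*G
B(u) = (-9 + u)/(2*u) (B(u) = (-3*3 + u)/(u + u) = (-9 + u)/((2*u)) = (-9 + u)*(1/(2*u)) = (-9 + u)/(2*u))
p(C) = 1
-p(B(-18)) = -1*1 = -1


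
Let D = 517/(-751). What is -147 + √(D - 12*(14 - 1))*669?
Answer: -147 + 669*I*√88372423/751 ≈ -147.0 + 8374.2*I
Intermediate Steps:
D = -517/751 (D = 517*(-1/751) = -517/751 ≈ -0.68842)
-147 + √(D - 12*(14 - 1))*669 = -147 + √(-517/751 - 12*(14 - 1))*669 = -147 + √(-517/751 - 12*13)*669 = -147 + √(-517/751 - 156)*669 = -147 + √(-117673/751)*669 = -147 + (I*√88372423/751)*669 = -147 + 669*I*√88372423/751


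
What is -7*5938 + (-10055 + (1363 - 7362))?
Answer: -57620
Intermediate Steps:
-7*5938 + (-10055 + (1363 - 7362)) = -41566 + (-10055 - 5999) = -41566 - 16054 = -57620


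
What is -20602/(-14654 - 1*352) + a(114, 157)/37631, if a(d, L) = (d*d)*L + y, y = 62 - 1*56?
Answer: 15696593065/282345393 ≈ 55.594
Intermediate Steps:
y = 6 (y = 62 - 56 = 6)
a(d, L) = 6 + L*d**2 (a(d, L) = (d*d)*L + 6 = d**2*L + 6 = L*d**2 + 6 = 6 + L*d**2)
-20602/(-14654 - 1*352) + a(114, 157)/37631 = -20602/(-14654 - 1*352) + (6 + 157*114**2)/37631 = -20602/(-14654 - 352) + (6 + 157*12996)*(1/37631) = -20602/(-15006) + (6 + 2040372)*(1/37631) = -20602*(-1/15006) + 2040378*(1/37631) = 10301/7503 + 2040378/37631 = 15696593065/282345393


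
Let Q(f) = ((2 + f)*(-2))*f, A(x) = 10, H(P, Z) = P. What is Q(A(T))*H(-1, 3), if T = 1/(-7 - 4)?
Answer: 240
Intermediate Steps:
T = -1/11 (T = 1/(-11) = -1/11 ≈ -0.090909)
Q(f) = f*(-4 - 2*f) (Q(f) = (-4 - 2*f)*f = f*(-4 - 2*f))
Q(A(T))*H(-1, 3) = -2*10*(2 + 10)*(-1) = -2*10*12*(-1) = -240*(-1) = 240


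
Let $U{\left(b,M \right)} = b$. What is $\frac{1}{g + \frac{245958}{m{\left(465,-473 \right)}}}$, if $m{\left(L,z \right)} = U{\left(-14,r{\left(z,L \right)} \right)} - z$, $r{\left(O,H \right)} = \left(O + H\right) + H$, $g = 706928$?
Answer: $\frac{153}{108241970} \approx 1.4135 \cdot 10^{-6}$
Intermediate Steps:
$r{\left(O,H \right)} = O + 2 H$ ($r{\left(O,H \right)} = \left(H + O\right) + H = O + 2 H$)
$m{\left(L,z \right)} = -14 - z$
$\frac{1}{g + \frac{245958}{m{\left(465,-473 \right)}}} = \frac{1}{706928 + \frac{245958}{-14 - -473}} = \frac{1}{706928 + \frac{245958}{-14 + 473}} = \frac{1}{706928 + \frac{245958}{459}} = \frac{1}{706928 + 245958 \cdot \frac{1}{459}} = \frac{1}{706928 + \frac{81986}{153}} = \frac{1}{\frac{108241970}{153}} = \frac{153}{108241970}$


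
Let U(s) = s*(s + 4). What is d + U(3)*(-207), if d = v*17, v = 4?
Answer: -4279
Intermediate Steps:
d = 68 (d = 4*17 = 68)
U(s) = s*(4 + s)
d + U(3)*(-207) = 68 + (3*(4 + 3))*(-207) = 68 + (3*7)*(-207) = 68 + 21*(-207) = 68 - 4347 = -4279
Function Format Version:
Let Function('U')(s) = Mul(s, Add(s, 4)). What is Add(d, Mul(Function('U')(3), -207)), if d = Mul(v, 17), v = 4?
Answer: -4279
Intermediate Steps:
d = 68 (d = Mul(4, 17) = 68)
Function('U')(s) = Mul(s, Add(4, s))
Add(d, Mul(Function('U')(3), -207)) = Add(68, Mul(Mul(3, Add(4, 3)), -207)) = Add(68, Mul(Mul(3, 7), -207)) = Add(68, Mul(21, -207)) = Add(68, -4347) = -4279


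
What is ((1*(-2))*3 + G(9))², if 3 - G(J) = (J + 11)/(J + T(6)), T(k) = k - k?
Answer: 2209/81 ≈ 27.272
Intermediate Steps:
T(k) = 0
G(J) = 3 - (11 + J)/J (G(J) = 3 - (J + 11)/(J + 0) = 3 - (11 + J)/J)
((1*(-2))*3 + G(9))² = ((1*(-2))*3 + (2 - 11/9))² = (-2*3 + (2 - 11*⅑))² = (-6 + (2 - 11/9))² = (-6 + 7/9)² = (-47/9)² = 2209/81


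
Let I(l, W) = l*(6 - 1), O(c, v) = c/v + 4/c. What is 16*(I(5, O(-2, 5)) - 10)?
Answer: 240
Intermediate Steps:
O(c, v) = 4/c + c/v
I(l, W) = 5*l (I(l, W) = l*5 = 5*l)
16*(I(5, O(-2, 5)) - 10) = 16*(5*5 - 10) = 16*(25 - 10) = 16*15 = 240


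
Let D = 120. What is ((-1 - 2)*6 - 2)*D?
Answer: -2400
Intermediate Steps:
((-1 - 2)*6 - 2)*D = ((-1 - 2)*6 - 2)*120 = (-3*6 - 2)*120 = (-18 - 2)*120 = -20*120 = -2400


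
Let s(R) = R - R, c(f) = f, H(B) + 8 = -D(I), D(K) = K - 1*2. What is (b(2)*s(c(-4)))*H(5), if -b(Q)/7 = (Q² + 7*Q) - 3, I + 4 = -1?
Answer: 0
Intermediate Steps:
I = -5 (I = -4 - 1 = -5)
D(K) = -2 + K (D(K) = K - 2 = -2 + K)
H(B) = -1 (H(B) = -8 - (-2 - 5) = -8 - 1*(-7) = -8 + 7 = -1)
s(R) = 0
b(Q) = 21 - 49*Q - 7*Q² (b(Q) = -7*((Q² + 7*Q) - 3) = -7*(-3 + Q² + 7*Q) = 21 - 49*Q - 7*Q²)
(b(2)*s(c(-4)))*H(5) = ((21 - 49*2 - 7*2²)*0)*(-1) = ((21 - 98 - 7*4)*0)*(-1) = ((21 - 98 - 28)*0)*(-1) = -105*0*(-1) = 0*(-1) = 0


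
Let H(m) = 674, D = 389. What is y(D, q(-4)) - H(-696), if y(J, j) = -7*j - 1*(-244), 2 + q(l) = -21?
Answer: -269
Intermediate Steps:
q(l) = -23 (q(l) = -2 - 21 = -23)
y(J, j) = 244 - 7*j (y(J, j) = -7*j + 244 = 244 - 7*j)
y(D, q(-4)) - H(-696) = (244 - 7*(-23)) - 1*674 = (244 + 161) - 674 = 405 - 674 = -269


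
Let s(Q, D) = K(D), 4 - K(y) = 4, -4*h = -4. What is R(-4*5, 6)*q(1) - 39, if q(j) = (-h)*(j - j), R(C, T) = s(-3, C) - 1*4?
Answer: -39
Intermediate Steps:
h = 1 (h = -1/4*(-4) = 1)
K(y) = 0 (K(y) = 4 - 1*4 = 4 - 4 = 0)
s(Q, D) = 0
R(C, T) = -4 (R(C, T) = 0 - 1*4 = 0 - 4 = -4)
q(j) = 0 (q(j) = (-1*1)*(j - j) = -1*0 = 0)
R(-4*5, 6)*q(1) - 39 = -4*0 - 39 = 0 - 39 = -39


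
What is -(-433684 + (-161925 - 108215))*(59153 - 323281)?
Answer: -185899625472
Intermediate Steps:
-(-433684 + (-161925 - 108215))*(59153 - 323281) = -(-433684 - 270140)*(-264128) = -(-703824)*(-264128) = -1*185899625472 = -185899625472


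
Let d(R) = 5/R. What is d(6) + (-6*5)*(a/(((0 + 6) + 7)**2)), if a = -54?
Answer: 10565/1014 ≈ 10.419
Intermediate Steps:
d(6) + (-6*5)*(a/(((0 + 6) + 7)**2)) = 5/6 + (-6*5)*(-54/((0 + 6) + 7)**2) = 5*(1/6) - (-1620)/((6 + 7)**2) = 5/6 - (-1620)/(13**2) = 5/6 - (-1620)/169 = 5/6 - 30*(-54/169) = 5/6 + 1620/169 = 10565/1014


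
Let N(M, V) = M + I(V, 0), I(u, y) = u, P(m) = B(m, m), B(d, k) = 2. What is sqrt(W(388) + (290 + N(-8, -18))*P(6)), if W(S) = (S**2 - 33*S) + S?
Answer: 4*sqrt(8666) ≈ 372.37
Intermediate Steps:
P(m) = 2
W(S) = S**2 - 32*S
N(M, V) = M + V
sqrt(W(388) + (290 + N(-8, -18))*P(6)) = sqrt(388*(-32 + 388) + (290 + (-8 - 18))*2) = sqrt(388*356 + (290 - 26)*2) = sqrt(138128 + 264*2) = sqrt(138128 + 528) = sqrt(138656) = 4*sqrt(8666)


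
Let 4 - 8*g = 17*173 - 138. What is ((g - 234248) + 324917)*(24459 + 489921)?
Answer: 92916703035/2 ≈ 4.6458e+10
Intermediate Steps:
g = -2799/8 (g = ½ - (17*173 - 138)/8 = ½ - (2941 - 138)/8 = ½ - ⅛*2803 = ½ - 2803/8 = -2799/8 ≈ -349.88)
((g - 234248) + 324917)*(24459 + 489921) = ((-2799/8 - 234248) + 324917)*(24459 + 489921) = (-1876783/8 + 324917)*514380 = (722553/8)*514380 = 92916703035/2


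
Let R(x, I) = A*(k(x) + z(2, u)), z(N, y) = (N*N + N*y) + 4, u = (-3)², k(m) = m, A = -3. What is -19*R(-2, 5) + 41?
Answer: 1409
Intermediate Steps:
u = 9
z(N, y) = 4 + N² + N*y (z(N, y) = (N² + N*y) + 4 = 4 + N² + N*y)
R(x, I) = -78 - 3*x (R(x, I) = -3*(x + (4 + 2² + 2*9)) = -3*(x + (4 + 4 + 18)) = -3*(x + 26) = -3*(26 + x) = -78 - 3*x)
-19*R(-2, 5) + 41 = -19*(-78 - 3*(-2)) + 41 = -19*(-78 + 6) + 41 = -19*(-72) + 41 = 1368 + 41 = 1409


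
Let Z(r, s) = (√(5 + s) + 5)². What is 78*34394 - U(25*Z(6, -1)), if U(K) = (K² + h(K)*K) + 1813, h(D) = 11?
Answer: 1166819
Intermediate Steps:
Z(r, s) = (5 + √(5 + s))²
U(K) = 1813 + K² + 11*K (U(K) = (K² + 11*K) + 1813 = 1813 + K² + 11*K)
78*34394 - U(25*Z(6, -1)) = 78*34394 - (1813 + (25*(5 + √(5 - 1))²)² + 11*(25*(5 + √(5 - 1))²)) = 2682732 - (1813 + (25*(5 + √4)²)² + 11*(25*(5 + √4)²)) = 2682732 - (1813 + (25*(5 + 2)²)² + 11*(25*(5 + 2)²)) = 2682732 - (1813 + (25*7²)² + 11*(25*7²)) = 2682732 - (1813 + (25*49)² + 11*(25*49)) = 2682732 - (1813 + 1225² + 11*1225) = 2682732 - (1813 + 1500625 + 13475) = 2682732 - 1*1515913 = 2682732 - 1515913 = 1166819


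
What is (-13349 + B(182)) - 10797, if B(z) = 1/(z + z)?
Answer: -8789143/364 ≈ -24146.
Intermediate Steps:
B(z) = 1/(2*z)
(-13349 + B(182)) - 10797 = (-13349 + (1/2)/182) - 10797 = (-13349 + (1/2)*(1/182)) - 10797 = (-13349 + 1/364) - 10797 = -4859035/364 - 10797 = -8789143/364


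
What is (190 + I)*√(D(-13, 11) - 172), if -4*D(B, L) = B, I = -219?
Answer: -435*I*√3/2 ≈ -376.72*I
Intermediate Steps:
D(B, L) = -B/4
(190 + I)*√(D(-13, 11) - 172) = (190 - 219)*√(-¼*(-13) - 172) = -29*√(13/4 - 172) = -435*I*√3/2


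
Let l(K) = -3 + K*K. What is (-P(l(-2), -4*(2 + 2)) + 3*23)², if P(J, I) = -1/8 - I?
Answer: 180625/64 ≈ 2822.3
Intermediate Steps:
l(K) = -3 + K²
P(J, I) = -⅛ - I (P(J, I) = -1*⅛ - I = -⅛ - I)
(-P(l(-2), -4*(2 + 2)) + 3*23)² = (-(-⅛ - (-4)*(2 + 2)) + 3*23)² = (-(-⅛ - (-4)*4) + 69)² = (-(-⅛ - 1*(-16)) + 69)² = (-(-⅛ + 16) + 69)² = (-1*127/8 + 69)² = (-127/8 + 69)² = (425/8)² = 180625/64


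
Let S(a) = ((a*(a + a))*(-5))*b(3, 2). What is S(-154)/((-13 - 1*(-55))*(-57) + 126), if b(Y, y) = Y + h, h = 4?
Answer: 59290/81 ≈ 731.98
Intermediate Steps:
b(Y, y) = 4 + Y (b(Y, y) = Y + 4 = 4 + Y)
S(a) = -70*a² (S(a) = ((a*(a + a))*(-5))*(4 + 3) = ((a*(2*a))*(-5))*7 = ((2*a²)*(-5))*7 = -10*a²*7 = -70*a²)
S(-154)/((-13 - 1*(-55))*(-57) + 126) = (-70*(-154)²)/((-13 - 1*(-55))*(-57) + 126) = (-70*23716)/((-13 + 55)*(-57) + 126) = -1660120/(42*(-57) + 126) = -1660120/(-2394 + 126) = -1660120/(-2268) = -1660120*(-1/2268) = 59290/81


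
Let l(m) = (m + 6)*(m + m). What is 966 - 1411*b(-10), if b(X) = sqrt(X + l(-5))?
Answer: 966 - 2822*I*sqrt(5) ≈ 966.0 - 6310.2*I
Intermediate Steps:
l(m) = 2*m*(6 + m) (l(m) = (6 + m)*(2*m) = 2*m*(6 + m))
b(X) = sqrt(-10 + X) (b(X) = sqrt(X + 2*(-5)*(6 - 5)) = sqrt(X + 2*(-5)*1) = sqrt(X - 10) = sqrt(-10 + X))
966 - 1411*b(-10) = 966 - 1411*sqrt(-10 - 10) = 966 - 2822*I*sqrt(5)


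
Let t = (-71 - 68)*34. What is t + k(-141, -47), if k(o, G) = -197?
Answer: -4923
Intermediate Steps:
t = -4726 (t = -139*34 = -4726)
t + k(-141, -47) = -4726 - 197 = -4923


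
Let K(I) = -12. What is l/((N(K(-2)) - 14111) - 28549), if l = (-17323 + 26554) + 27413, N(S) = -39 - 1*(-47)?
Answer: -9161/10663 ≈ -0.85914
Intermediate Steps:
N(S) = 8 (N(S) = -39 + 47 = 8)
l = 36644 (l = 9231 + 27413 = 36644)
l/((N(K(-2)) - 14111) - 28549) = 36644/((8 - 14111) - 28549) = 36644/(-14103 - 28549) = 36644/(-42652) = 36644*(-1/42652) = -9161/10663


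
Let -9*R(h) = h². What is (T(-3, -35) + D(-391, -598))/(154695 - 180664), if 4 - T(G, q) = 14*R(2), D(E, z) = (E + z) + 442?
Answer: 4831/233721 ≈ 0.020670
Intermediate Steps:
R(h) = -h²/9
D(E, z) = 442 + E + z
T(G, q) = 92/9 (T(G, q) = 4 - 14*(-⅑*2²) = 4 - 14*(-⅑*4) = 4 - 14*(-4)/9 = 4 - 1*(-56/9) = 4 + 56/9 = 92/9)
(T(-3, -35) + D(-391, -598))/(154695 - 180664) = (92/9 + (442 - 391 - 598))/(154695 - 180664) = (92/9 - 547)/(-25969) = -4831/9*(-1/25969) = 4831/233721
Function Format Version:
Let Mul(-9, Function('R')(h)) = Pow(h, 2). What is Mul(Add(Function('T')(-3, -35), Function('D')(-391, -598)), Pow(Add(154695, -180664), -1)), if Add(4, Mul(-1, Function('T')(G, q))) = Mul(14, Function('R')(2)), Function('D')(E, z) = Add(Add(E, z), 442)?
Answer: Rational(4831, 233721) ≈ 0.020670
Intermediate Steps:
Function('R')(h) = Mul(Rational(-1, 9), Pow(h, 2))
Function('D')(E, z) = Add(442, E, z)
Function('T')(G, q) = Rational(92, 9) (Function('T')(G, q) = Add(4, Mul(-1, Mul(14, Mul(Rational(-1, 9), Pow(2, 2))))) = Add(4, Mul(-1, Mul(14, Mul(Rational(-1, 9), 4)))) = Add(4, Mul(-1, Mul(14, Rational(-4, 9)))) = Add(4, Mul(-1, Rational(-56, 9))) = Add(4, Rational(56, 9)) = Rational(92, 9))
Mul(Add(Function('T')(-3, -35), Function('D')(-391, -598)), Pow(Add(154695, -180664), -1)) = Mul(Add(Rational(92, 9), Add(442, -391, -598)), Pow(Add(154695, -180664), -1)) = Mul(Add(Rational(92, 9), -547), Pow(-25969, -1)) = Mul(Rational(-4831, 9), Rational(-1, 25969)) = Rational(4831, 233721)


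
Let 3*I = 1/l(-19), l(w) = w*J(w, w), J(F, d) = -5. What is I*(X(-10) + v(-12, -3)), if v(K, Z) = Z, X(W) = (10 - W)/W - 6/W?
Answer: -22/1425 ≈ -0.015439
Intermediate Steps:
l(w) = -5*w (l(w) = w*(-5) = -5*w)
X(W) = -6/W + (10 - W)/W (X(W) = (10 - W)/W - 6/W = -6/W + (10 - W)/W)
I = 1/285 (I = 1/(3*((-5*(-19)))) = (1/3)/95 = (1/3)*(1/95) = 1/285 ≈ 0.0035088)
I*(X(-10) + v(-12, -3)) = ((4 - 1*(-10))/(-10) - 3)/285 = (-(4 + 10)/10 - 3)/285 = (-1/10*14 - 3)/285 = (-7/5 - 3)/285 = (1/285)*(-22/5) = -22/1425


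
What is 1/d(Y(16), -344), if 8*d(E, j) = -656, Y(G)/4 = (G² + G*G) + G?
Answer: -1/82 ≈ -0.012195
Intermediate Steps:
Y(G) = 4*G + 8*G² (Y(G) = 4*((G² + G*G) + G) = 4*((G² + G²) + G) = 4*(2*G² + G) = 4*(G + 2*G²) = 4*G + 8*G²)
d(E, j) = -82 (d(E, j) = (⅛)*(-656) = -82)
1/d(Y(16), -344) = 1/(-82) = -1/82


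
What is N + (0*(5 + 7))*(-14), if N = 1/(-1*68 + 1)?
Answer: -1/67 ≈ -0.014925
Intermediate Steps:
N = -1/67 (N = 1/(-68 + 1) = 1/(-67) = -1/67 ≈ -0.014925)
N + (0*(5 + 7))*(-14) = -1/67 + (0*(5 + 7))*(-14) = -1/67 + (0*12)*(-14) = -1/67 + 0*(-14) = -1/67 + 0 = -1/67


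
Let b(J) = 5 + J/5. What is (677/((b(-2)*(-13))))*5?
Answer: -16925/299 ≈ -56.605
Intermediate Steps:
b(J) = 5 + J/5 (b(J) = 5 + J*(⅕) = 5 + J/5)
(677/((b(-2)*(-13))))*5 = (677/(((5 + (⅕)*(-2))*(-13))))*5 = (677/(((5 - ⅖)*(-13))))*5 = (677/(((23/5)*(-13))))*5 = (677/(-299/5))*5 = (677*(-5/299))*5 = -3385/299*5 = -16925/299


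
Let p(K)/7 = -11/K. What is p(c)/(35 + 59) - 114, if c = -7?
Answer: -10705/94 ≈ -113.88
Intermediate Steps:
p(K) = -77/K (p(K) = 7*(-11/K) = -77/K)
p(c)/(35 + 59) - 114 = (-77/(-7))/(35 + 59) - 114 = -77*(-1/7)/94 - 114 = 11*(1/94) - 114 = 11/94 - 114 = -10705/94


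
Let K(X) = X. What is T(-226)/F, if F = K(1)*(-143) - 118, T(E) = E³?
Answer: 11543176/261 ≈ 44227.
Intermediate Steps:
F = -261 (F = 1*(-143) - 118 = -143 - 118 = -261)
T(-226)/F = (-226)³/(-261) = -11543176*(-1/261) = 11543176/261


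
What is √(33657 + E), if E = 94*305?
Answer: √62327 ≈ 249.65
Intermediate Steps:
E = 28670
√(33657 + E) = √(33657 + 28670) = √62327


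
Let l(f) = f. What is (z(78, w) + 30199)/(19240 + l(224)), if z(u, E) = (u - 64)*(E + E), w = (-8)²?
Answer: 31991/19464 ≈ 1.6436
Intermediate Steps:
w = 64
z(u, E) = 2*E*(-64 + u) (z(u, E) = (-64 + u)*(2*E) = 2*E*(-64 + u))
(z(78, w) + 30199)/(19240 + l(224)) = (2*64*(-64 + 78) + 30199)/(19240 + 224) = (2*64*14 + 30199)/19464 = (1792 + 30199)*(1/19464) = 31991*(1/19464) = 31991/19464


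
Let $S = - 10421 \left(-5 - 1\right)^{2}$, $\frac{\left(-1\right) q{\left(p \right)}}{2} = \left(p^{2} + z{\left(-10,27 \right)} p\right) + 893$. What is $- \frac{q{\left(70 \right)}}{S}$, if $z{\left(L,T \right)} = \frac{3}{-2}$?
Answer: $- \frac{316}{10421} \approx -0.030323$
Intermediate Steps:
$z{\left(L,T \right)} = - \frac{3}{2}$ ($z{\left(L,T \right)} = 3 \left(- \frac{1}{2}\right) = - \frac{3}{2}$)
$q{\left(p \right)} = -1786 - 2 p^{2} + 3 p$ ($q{\left(p \right)} = - 2 \left(\left(p^{2} - \frac{3 p}{2}\right) + 893\right) = - 2 \left(893 + p^{2} - \frac{3 p}{2}\right) = -1786 - 2 p^{2} + 3 p$)
$S = -375156$ ($S = - 10421 \left(-6\right)^{2} = \left(-10421\right) 36 = -375156$)
$- \frac{q{\left(70 \right)}}{S} = - \frac{-1786 - 2 \cdot 70^{2} + 3 \cdot 70}{-375156} = - \frac{\left(-1786 - 9800 + 210\right) \left(-1\right)}{375156} = - \frac{\left(-11376\right) \left(-1\right)}{375156} = \left(-1\right) \frac{316}{10421} = - \frac{316}{10421}$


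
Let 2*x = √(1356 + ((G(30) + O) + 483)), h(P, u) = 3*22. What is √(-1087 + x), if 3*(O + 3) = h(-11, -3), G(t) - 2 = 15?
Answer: √(-4348 + 50*√3)/2 ≈ 32.64*I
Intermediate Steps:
G(t) = 17 (G(t) = 2 + 15 = 17)
h(P, u) = 66
O = 19 (O = -3 + (⅓)*66 = -3 + 22 = 19)
x = 25*√3/2 (x = √(1356 + ((17 + 19) + 483))/2 = √(1356 + (36 + 483))/2 = √(1356 + 519)/2 = √1875/2 = (25*√3)/2 = 25*√3/2 ≈ 21.651)
√(-1087 + x) = √(-1087 + 25*√3/2)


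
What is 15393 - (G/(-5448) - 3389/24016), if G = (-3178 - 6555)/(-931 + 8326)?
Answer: 1861715047745149/120944455920 ≈ 15393.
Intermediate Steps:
G = -9733/7395 ≈ -1.3162
15393 - (G/(-5448) - 3389/24016) = 15393 - (-9733/7395/(-5448) - 3389/24016) = 15393 - (-9733/7395*(-1/5448) - 3389*1/24016) = 15393 - (9733/40287960 - 3389/24016) = 15393 - 1*(-17037768589/120944455920) = 15393 + 17037768589/120944455920 = 1861715047745149/120944455920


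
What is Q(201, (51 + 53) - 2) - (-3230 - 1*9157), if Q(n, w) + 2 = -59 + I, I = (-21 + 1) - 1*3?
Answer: 12303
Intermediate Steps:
I = -23 (I = -20 - 3 = -23)
Q(n, w) = -84 (Q(n, w) = -2 + (-59 - 23) = -2 - 82 = -84)
Q(201, (51 + 53) - 2) - (-3230 - 1*9157) = -84 - (-3230 - 1*9157) = -84 - (-3230 - 9157) = -84 - 1*(-12387) = -84 + 12387 = 12303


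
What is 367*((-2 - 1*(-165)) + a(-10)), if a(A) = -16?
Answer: 53949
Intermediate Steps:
367*((-2 - 1*(-165)) + a(-10)) = 367*((-2 - 1*(-165)) - 16) = 367*((-2 + 165) - 16) = 367*(163 - 16) = 367*147 = 53949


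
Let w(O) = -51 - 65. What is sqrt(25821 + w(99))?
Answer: sqrt(25705) ≈ 160.33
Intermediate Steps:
w(O) = -116
sqrt(25821 + w(99)) = sqrt(25821 - 116) = sqrt(25705)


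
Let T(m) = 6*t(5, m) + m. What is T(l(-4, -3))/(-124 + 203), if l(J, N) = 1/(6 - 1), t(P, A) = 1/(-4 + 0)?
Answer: -13/790 ≈ -0.016456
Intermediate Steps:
t(P, A) = -¼ (t(P, A) = 1/(-4) = -¼)
l(J, N) = ⅕ (l(J, N) = 1/5 = ⅕)
T(m) = -3/2 + m (T(m) = 6*(-¼) + m = -3/2 + m)
T(l(-4, -3))/(-124 + 203) = (-3/2 + ⅕)/(-124 + 203) = -13/10/79 = (1/79)*(-13/10) = -13/790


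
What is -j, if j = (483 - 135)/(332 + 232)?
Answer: -29/47 ≈ -0.61702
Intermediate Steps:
j = 29/47 (j = 348/564 = 348*(1/564) = 29/47 ≈ 0.61702)
-j = -1*29/47 = -29/47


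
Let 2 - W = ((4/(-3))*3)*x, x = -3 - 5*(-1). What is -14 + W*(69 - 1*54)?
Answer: 136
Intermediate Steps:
x = 2 (x = -3 + 5 = 2)
W = 10 (W = 2 - (4/(-3))*3*2 = 2 - (4*(-1/3))*3*2 = 2 - (-4/3*3)*2 = 2 - (-4)*2 = 2 - 1*(-8) = 2 + 8 = 10)
-14 + W*(69 - 1*54) = -14 + 10*(69 - 1*54) = -14 + 10*(69 - 54) = -14 + 10*15 = -14 + 150 = 136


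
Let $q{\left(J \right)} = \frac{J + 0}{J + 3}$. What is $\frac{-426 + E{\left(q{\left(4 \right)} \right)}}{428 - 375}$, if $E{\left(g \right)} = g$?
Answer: $- \frac{2978}{371} \approx -8.0269$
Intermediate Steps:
$q{\left(J \right)} = \frac{J}{3 + J}$
$\frac{-426 + E{\left(q{\left(4 \right)} \right)}}{428 - 375} = \frac{-426 + \frac{4}{3 + 4}}{428 - 375} = \frac{-426 + \frac{4}{7}}{53} = \left(-426 + 4 \cdot \frac{1}{7}\right) \frac{1}{53} = \left(-426 + \frac{4}{7}\right) \frac{1}{53} = \left(- \frac{2978}{7}\right) \frac{1}{53} = - \frac{2978}{371}$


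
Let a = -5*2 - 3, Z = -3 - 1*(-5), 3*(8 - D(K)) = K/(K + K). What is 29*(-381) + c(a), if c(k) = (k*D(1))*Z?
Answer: -33758/3 ≈ -11253.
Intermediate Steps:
D(K) = 47/6 (D(K) = 8 - K/(3*(K + K)) = 8 - K/(3*(2*K)) = 8 - K*1/(2*K)/3 = 8 - ⅓*½ = 8 - ⅙ = 47/6)
Z = 2 (Z = -3 + 5 = 2)
a = -13 (a = -10 - 3 = -13)
c(k) = 47*k/3 (c(k) = (k*(47/6))*2 = (47*k/6)*2 = 47*k/3)
29*(-381) + c(a) = 29*(-381) + (47/3)*(-13) = -11049 - 611/3 = -33758/3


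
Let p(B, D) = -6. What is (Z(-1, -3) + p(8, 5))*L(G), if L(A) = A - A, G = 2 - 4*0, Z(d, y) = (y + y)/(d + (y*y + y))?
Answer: 0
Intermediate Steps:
Z(d, y) = 2*y/(d + y + y²) (Z(d, y) = (2*y)/(d + (y² + y)) = (2*y)/(d + (y + y²)) = (2*y)/(d + y + y²) = 2*y/(d + y + y²))
G = 2 (G = 2 + 0 = 2)
L(A) = 0
(Z(-1, -3) + p(8, 5))*L(G) = (2*(-3)/(-1 - 3 + (-3)²) - 6)*0 = (2*(-3)/(-1 - 3 + 9) - 6)*0 = (2*(-3)/5 - 6)*0 = (2*(-3)*(⅕) - 6)*0 = (-6/5 - 6)*0 = -36/5*0 = 0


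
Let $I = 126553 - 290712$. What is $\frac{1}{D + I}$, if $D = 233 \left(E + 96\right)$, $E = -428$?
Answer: $- \frac{1}{241515} \approx -4.1405 \cdot 10^{-6}$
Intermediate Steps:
$I = -164159$ ($I = 126553 - 290712 = -164159$)
$D = -77356$ ($D = 233 \left(-428 + 96\right) = 233 \left(-332\right) = -77356$)
$\frac{1}{D + I} = \frac{1}{-77356 - 164159} = \frac{1}{-241515} = - \frac{1}{241515}$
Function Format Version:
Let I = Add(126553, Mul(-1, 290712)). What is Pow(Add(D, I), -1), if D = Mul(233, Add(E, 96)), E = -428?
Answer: Rational(-1, 241515) ≈ -4.1405e-6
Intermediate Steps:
I = -164159 (I = Add(126553, -290712) = -164159)
D = -77356 (D = Mul(233, Add(-428, 96)) = Mul(233, -332) = -77356)
Pow(Add(D, I), -1) = Pow(Add(-77356, -164159), -1) = Pow(-241515, -1) = Rational(-1, 241515)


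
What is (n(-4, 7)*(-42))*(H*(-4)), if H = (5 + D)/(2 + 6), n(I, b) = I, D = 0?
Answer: -420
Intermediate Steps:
H = 5/8 (H = (5 + 0)/(2 + 6) = 5/8 ≈ 0.62500)
(n(-4, 7)*(-42))*(H*(-4)) = (-4*(-42))*((5/8)*(-4)) = 168*(-5/2) = -420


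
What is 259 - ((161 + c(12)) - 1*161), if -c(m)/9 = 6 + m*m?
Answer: 1609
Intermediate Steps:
c(m) = -54 - 9*m² (c(m) = -9*(6 + m*m) = -9*(6 + m²) = -54 - 9*m²)
259 - ((161 + c(12)) - 1*161) = 259 - ((161 + (-54 - 9*12²)) - 1*161) = 259 - ((161 + (-54 - 9*144)) - 161) = 259 - ((161 + (-54 - 1296)) - 161) = 259 - ((161 - 1350) - 161) = 259 - (-1189 - 161) = 259 - 1*(-1350) = 259 + 1350 = 1609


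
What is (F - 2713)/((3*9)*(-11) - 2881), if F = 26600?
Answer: -23887/3178 ≈ -7.5164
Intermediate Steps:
(F - 2713)/((3*9)*(-11) - 2881) = (26600 - 2713)/((3*9)*(-11) - 2881) = 23887/(27*(-11) - 2881) = 23887/(-297 - 2881) = 23887/(-3178) = 23887*(-1/3178) = -23887/3178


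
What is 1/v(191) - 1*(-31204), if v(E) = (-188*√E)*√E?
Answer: 1120473231/35908 ≈ 31204.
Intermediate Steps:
v(E) = -188*E
1/v(191) - 1*(-31204) = 1/(-188*191) - 1*(-31204) = 1/(-35908) + 31204 = -1/35908 + 31204 = 1120473231/35908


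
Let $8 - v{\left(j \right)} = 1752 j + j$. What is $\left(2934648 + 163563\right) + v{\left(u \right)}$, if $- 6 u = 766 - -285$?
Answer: $\frac{20431717}{6} \approx 3.4053 \cdot 10^{6}$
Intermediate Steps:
$u = - \frac{1051}{6}$ ($u = - \frac{766 - -285}{6} = - \frac{766 + 285}{6} = \left(- \frac{1}{6}\right) 1051 = - \frac{1051}{6} \approx -175.17$)
$v{\left(j \right)} = 8 - 1753 j$ ($v{\left(j \right)} = 8 - \left(1752 j + j\right) = 8 - 1753 j$)
$\left(2934648 + 163563\right) + v{\left(u \right)} = \left(2934648 + 163563\right) + \left(8 - - \frac{1842403}{6}\right) = 3098211 + \left(8 + \frac{1842403}{6}\right) = 3098211 + \frac{1842451}{6} = \frac{20431717}{6}$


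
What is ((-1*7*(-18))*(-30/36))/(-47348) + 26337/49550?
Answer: 89443359/167578100 ≈ 0.53374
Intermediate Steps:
((-1*7*(-18))*(-30/36))/(-47348) + 26337/49550 = ((-7*(-18))*(-30*1/36))*(-1/47348) + 26337*(1/49550) = (126*(-⅚))*(-1/47348) + 26337/49550 = -105*(-1/47348) + 26337/49550 = 15/6764 + 26337/49550 = 89443359/167578100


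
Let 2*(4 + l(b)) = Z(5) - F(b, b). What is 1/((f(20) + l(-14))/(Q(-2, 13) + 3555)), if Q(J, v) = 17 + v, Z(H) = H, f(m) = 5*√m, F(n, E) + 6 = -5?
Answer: -3585/121 + 17925*√5/242 ≈ 136.00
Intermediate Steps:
F(n, E) = -11 (F(n, E) = -6 - 5 = -11)
l(b) = 4 (l(b) = -4 + (5 - 1*(-11))/2 = -4 + (5 + 11)/2 = -4 + (½)*16 = -4 + 8 = 4)
1/((f(20) + l(-14))/(Q(-2, 13) + 3555)) = 1/((5*√20 + 4)/((17 + 13) + 3555)) = 1/((5*(2*√5) + 4)/(30 + 3555)) = 1/((10*√5 + 4)/3585) = 1/((4 + 10*√5)*(1/3585)) = 1/(4/3585 + 2*√5/717)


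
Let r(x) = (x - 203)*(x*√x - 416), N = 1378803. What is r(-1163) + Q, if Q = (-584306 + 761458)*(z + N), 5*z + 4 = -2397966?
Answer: 159297241024 + 1588658*I*√1163 ≈ 1.593e+11 + 5.4178e+7*I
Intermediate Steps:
z = -479594 (z = -⅘ + (⅕)*(-2397966) = -⅘ - 2397966/5 = -479594)
Q = 159296672768 (Q = (-584306 + 761458)*(-479594 + 1378803) = 177152*899209 = 159296672768)
r(x) = (-416 + x^(3/2))*(-203 + x) (r(x) = (-203 + x)*(x^(3/2) - 416) = (-203 + x)*(-416 + x^(3/2)) = (-416 + x^(3/2))*(-203 + x))
r(-1163) + Q = (84448 + (-1163)^(5/2) - 416*(-1163) - (-236089)*I*√1163) + 159296672768 = (84448 + 1352569*I*√1163 + 483808 - (-236089)*I*√1163) + 159296672768 = (84448 + 1352569*I*√1163 + 483808 + 236089*I*√1163) + 159296672768 = (568256 + 1588658*I*√1163) + 159296672768 = 159297241024 + 1588658*I*√1163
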